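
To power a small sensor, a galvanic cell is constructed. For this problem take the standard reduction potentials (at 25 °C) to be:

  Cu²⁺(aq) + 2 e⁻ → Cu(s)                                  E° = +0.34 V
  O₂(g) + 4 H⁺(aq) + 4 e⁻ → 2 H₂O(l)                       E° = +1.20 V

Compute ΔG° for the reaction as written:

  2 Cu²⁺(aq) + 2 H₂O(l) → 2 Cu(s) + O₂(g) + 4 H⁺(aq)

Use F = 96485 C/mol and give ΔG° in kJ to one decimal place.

+331.9 kJ

As written, Cu²⁺/Cu is reduced (cathode) and O₂/H₂O is oxidised (anode), so E°cell = (+0.34) − (+1.20) = -0.86 V.
Balancing electrons gives n = 4.
ΔG° = −nFE° = −(4)(96485)(-0.86) = 331,908 J = +331.9 kJ.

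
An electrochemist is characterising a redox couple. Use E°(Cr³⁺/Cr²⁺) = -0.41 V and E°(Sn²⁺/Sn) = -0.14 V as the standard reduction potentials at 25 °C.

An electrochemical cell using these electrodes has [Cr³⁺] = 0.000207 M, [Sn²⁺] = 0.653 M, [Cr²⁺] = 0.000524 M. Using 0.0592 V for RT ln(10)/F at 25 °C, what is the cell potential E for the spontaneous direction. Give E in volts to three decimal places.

Sn²⁺/Sn is the cathode (higher E°), Cr³⁺/Cr²⁺ the anode: E°cell = -0.14 − (-0.41) = +0.27 V, n = 2.
Overall: Sn²⁺(aq) + 2 Cr²⁺(aq) → Sn(s) + 2 Cr³⁺(aq)
Q = [Cr³⁺]^2 / ([Sn²⁺]·[Cr²⁺]^2); log Q = -0.622.
E = E° − (0.0592/n) log Q = +0.27 − (0.0592/2)(-0.622) = +0.288 V.

+0.288 V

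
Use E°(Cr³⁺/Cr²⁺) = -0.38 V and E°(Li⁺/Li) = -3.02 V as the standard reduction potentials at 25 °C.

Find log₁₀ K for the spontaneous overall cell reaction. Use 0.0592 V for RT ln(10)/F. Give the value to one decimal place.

44.6

Cathode: Cr³⁺/Cr²⁺; anode: Li⁺/Li. E°cell = +2.64 V, n = 1.
log K = nE°cell / 0.0592 = (1)(+2.64) / 0.0592 = 44.6.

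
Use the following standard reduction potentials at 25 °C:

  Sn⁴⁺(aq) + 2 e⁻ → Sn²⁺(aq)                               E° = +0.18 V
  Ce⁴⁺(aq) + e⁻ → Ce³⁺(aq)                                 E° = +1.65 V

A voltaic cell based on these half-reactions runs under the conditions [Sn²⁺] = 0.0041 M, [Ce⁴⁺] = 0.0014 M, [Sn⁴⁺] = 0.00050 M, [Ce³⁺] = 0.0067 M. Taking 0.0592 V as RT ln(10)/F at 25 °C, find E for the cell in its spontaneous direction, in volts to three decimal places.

+1.457 V

Ce⁴⁺/Ce³⁺ is the cathode (higher E°), Sn⁴⁺/Sn²⁺ the anode: E°cell = +1.65 − (+0.18) = +1.47 V, n = 2.
Overall: 2 Ce⁴⁺(aq) + Sn²⁺(aq) → 2 Ce³⁺(aq) + Sn⁴⁺(aq)
Q = [Ce³⁺]^2·[Sn⁴⁺] / ([Ce⁴⁺]^2·[Sn²⁺]); log Q = 0.446.
E = E° − (0.0592/n) log Q = +1.47 − (0.0592/2)(0.446) = +1.457 V.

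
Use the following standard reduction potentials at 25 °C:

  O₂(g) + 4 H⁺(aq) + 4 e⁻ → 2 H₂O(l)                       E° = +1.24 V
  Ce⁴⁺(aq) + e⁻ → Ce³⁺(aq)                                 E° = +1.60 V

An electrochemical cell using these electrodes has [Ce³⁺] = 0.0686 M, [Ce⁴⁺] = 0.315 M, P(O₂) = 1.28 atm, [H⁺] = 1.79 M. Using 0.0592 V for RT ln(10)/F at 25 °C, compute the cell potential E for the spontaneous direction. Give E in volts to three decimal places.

+0.383 V

Ce⁴⁺/Ce³⁺ is the cathode (higher E°), O₂/H₂O the anode: E°cell = +1.60 − (+1.24) = +0.36 V, n = 4.
Overall: 4 Ce⁴⁺(aq) + 2 H₂O(l) → 4 Ce³⁺(aq) + O₂(g) + 4 H⁺(aq)
Q = [Ce³⁺]^4·P(O₂)·[H⁺]^4 / ([Ce⁴⁺]^4); log Q = -1.529.
E = E° − (0.0592/n) log Q = +0.36 − (0.0592/4)(-1.529) = +0.383 V.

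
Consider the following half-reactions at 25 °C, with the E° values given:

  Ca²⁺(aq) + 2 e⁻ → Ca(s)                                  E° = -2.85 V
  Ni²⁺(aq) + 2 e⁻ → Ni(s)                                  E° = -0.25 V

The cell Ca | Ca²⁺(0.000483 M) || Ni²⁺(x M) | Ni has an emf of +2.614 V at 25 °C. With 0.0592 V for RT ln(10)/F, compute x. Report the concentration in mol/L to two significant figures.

0.0014 M

Ni²⁺/Ni is the cathode, Ca²⁺/Ca the anode: E°cell = +2.60 V, n = 2.
Overall reaction: Ni²⁺(aq) + Ca(s) → Ni(s) + Ca²⁺(aq); Q = [Ca²⁺]^1/[Ni²⁺]^1.
From E = E° − (0.0592/n) log Q: log Q = (E° − E)·n/0.0592 = (+2.60 − (+2.614))·2/0.0592 = -0.4730.
So 1·log[Ni²⁺] = 1·log(0.000483) − log Q = -3.3161 − (-0.4730) = -2.8431; [Ni²⁺] = 10^(-2.8431) ≈ 0.0014 M.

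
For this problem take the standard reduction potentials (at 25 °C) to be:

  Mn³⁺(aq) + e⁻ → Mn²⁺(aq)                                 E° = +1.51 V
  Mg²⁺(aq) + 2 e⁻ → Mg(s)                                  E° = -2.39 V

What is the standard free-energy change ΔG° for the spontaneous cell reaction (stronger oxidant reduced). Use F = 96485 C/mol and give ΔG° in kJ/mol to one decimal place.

Mn³⁺/Mn²⁺ (E° = +1.51 V) is the cathode; Mg²⁺/Mg (E° = -2.39 V) is the anode, so E°cell = +3.90 V.
Balancing electrons gives n = 2 (lcm of 1 and 2).
ΔG° = −nFE° = −(2)(96485)(+3.90) = -752,583 J = -752.6 kJ/mol.

-752.6 kJ/mol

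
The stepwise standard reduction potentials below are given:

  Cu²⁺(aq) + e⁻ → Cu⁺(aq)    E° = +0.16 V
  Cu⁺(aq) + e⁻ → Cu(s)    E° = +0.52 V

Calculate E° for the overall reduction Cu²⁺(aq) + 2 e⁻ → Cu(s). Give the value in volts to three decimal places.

Since ΔG° = −nFE° is additive over sequential reductions, n₃E°₃ = n₁E°₁ + n₂E°₂.
E°₃ = (1×+0.16 + 1×+0.52) / 2 = (+0.680) / 2 = +0.340 V.

+0.340 V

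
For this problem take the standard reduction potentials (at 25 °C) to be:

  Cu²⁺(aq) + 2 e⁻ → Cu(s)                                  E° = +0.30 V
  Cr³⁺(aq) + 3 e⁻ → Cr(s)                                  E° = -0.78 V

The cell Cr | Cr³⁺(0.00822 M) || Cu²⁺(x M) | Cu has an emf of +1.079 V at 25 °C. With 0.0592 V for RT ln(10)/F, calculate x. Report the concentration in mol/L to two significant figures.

0.038 M

Cu²⁺/Cu is the cathode, Cr³⁺/Cr the anode: E°cell = +1.08 V, n = 6.
Overall reaction: 3 Cu²⁺(aq) + 2 Cr(s) → 3 Cu(s) + 2 Cr³⁺(aq); Q = [Cr³⁺]^2/[Cu²⁺]^3.
From E = E° − (0.0592/n) log Q: log Q = (E° − E)·n/0.0592 = (+1.08 − (+1.079))·6/0.0592 = 0.1014.
So 3·log[Cu²⁺] = 2·log(0.00822) − log Q = -4.1703 − (0.1014) = -4.2717; log[Cu²⁺] = -4.2717 / 3 = -1.4239; [Cu²⁺] = 10^(-1.4239) ≈ 0.038 M.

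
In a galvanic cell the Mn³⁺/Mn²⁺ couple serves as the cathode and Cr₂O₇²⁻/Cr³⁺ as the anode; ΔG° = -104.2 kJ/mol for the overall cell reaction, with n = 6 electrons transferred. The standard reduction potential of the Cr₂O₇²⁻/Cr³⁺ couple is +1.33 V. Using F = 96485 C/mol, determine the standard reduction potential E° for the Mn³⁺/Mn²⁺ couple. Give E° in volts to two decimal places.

E°cell = −ΔG°/(nF) = −(-104.2×10³)/((6)(96485)) = +0.180 V.
Since Mn³⁺/Mn²⁺ is the cathode and Cr₂O₇²⁻/Cr³⁺ the anode, E°cell = E°(Mn³⁺/Mn²⁺) − E°(Cr₂O₇²⁻/Cr³⁺).
So E°(Mn³⁺/Mn²⁺) = E°cell + E°(Cr₂O₇²⁻/Cr³⁺) = +0.180 + (+1.33) = +1.51 V.

+1.51 V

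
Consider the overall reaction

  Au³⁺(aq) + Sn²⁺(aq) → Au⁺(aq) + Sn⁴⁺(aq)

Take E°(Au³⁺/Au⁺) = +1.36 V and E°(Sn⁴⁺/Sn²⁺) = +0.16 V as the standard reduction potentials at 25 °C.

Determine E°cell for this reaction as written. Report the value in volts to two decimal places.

The Au³⁺/Au⁺ couple has the higher reduction potential, so it is the cathode; Sn⁴⁺/Sn²⁺ is oxidised at the anode.
E°cell = E°(cathode) − E°(anode) = (+1.36) − (+0.16) = +1.20 V.
Since E°cell > 0, the reaction is spontaneous under standard conditions.

+1.20 V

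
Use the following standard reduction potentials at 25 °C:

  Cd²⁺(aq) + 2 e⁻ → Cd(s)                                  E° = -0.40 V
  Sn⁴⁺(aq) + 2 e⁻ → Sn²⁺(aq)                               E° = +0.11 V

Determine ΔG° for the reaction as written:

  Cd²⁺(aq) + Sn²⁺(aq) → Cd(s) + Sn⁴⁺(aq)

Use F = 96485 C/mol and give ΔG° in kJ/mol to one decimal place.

+98.4 kJ/mol

As written, Cd²⁺/Cd is reduced (cathode) and Sn⁴⁺/Sn²⁺ is oxidised (anode), so E°cell = (-0.40) − (+0.11) = -0.51 V.
Balancing electrons gives n = 2.
ΔG° = −nFE° = −(2)(96485)(-0.51) = 98,415 J = +98.4 kJ/mol.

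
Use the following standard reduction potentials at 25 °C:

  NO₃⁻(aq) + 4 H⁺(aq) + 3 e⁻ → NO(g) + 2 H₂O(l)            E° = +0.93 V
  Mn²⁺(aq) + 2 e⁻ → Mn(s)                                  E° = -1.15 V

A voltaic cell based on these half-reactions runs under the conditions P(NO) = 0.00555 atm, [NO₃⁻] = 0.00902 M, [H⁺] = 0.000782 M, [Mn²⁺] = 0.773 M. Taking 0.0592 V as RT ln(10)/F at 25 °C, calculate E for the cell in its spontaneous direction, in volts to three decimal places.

+1.842 V

NO₃⁻/NO is the cathode (higher E°), Mn²⁺/Mn the anode: E°cell = +0.93 − (-1.15) = +2.08 V, n = 6.
Overall: 2 NO₃⁻(aq) + 8 H⁺(aq) + 3 Mn(s) → 2 NO(g) + 4 H₂O(l) + 3 Mn²⁺(aq)
Q = P(NO)^2·[Mn²⁺]^3 / ([NO₃⁻]^2·[H⁺]^8); log Q = 24.097.
E = E° − (0.0592/n) log Q = +2.08 − (0.0592/6)(24.097) = +1.842 V.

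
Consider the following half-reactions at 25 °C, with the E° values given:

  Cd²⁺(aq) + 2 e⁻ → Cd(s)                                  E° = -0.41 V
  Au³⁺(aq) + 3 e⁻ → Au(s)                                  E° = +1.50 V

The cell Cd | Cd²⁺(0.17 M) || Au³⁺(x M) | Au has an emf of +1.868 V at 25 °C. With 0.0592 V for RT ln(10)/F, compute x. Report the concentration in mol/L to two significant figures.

0.00052 M

Au³⁺/Au is the cathode, Cd²⁺/Cd the anode: E°cell = +1.91 V, n = 6.
Overall reaction: 2 Au³⁺(aq) + 3 Cd(s) → 2 Au(s) + 3 Cd²⁺(aq); Q = [Cd²⁺]^3/[Au³⁺]^2.
From E = E° − (0.0592/n) log Q: log Q = (E° − E)·n/0.0592 = (+1.91 − (+1.868))·6/0.0592 = 4.2568.
So 2·log[Au³⁺] = 3·log(0.17) − log Q = -2.3087 − (4.2568) = -6.5655; log[Au³⁺] = -6.5655 / 2 = -3.2828; [Au³⁺] = 10^(-3.2828) ≈ 0.00052 M.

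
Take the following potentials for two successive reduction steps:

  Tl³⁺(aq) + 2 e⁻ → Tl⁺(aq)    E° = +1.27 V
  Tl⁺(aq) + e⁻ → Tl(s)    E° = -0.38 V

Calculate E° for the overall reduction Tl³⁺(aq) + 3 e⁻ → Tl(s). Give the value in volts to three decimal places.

Adding the free-energy changes (−nFE°) of the two steps gives −n₃FE°₃ = −n₁FE°₁ − n₂FE°₂.
E°₃ = (2×+1.27 + 1×-0.38) / 3 = (+2.160) / 3 = +0.720 V.

+0.720 V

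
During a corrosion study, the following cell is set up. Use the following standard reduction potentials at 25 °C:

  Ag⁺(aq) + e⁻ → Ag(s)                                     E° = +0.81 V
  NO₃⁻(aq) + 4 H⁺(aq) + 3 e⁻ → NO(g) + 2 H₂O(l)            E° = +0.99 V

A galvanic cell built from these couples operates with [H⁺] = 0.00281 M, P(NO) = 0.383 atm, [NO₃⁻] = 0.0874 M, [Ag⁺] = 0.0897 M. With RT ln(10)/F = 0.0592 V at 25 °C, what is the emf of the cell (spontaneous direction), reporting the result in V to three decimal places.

+0.028 V

NO₃⁻/NO is the cathode (higher E°), Ag⁺/Ag the anode: E°cell = +0.99 − (+0.81) = +0.18 V, n = 3.
Overall: NO₃⁻(aq) + 4 H⁺(aq) + 3 Ag(s) → NO(g) + 2 H₂O(l) + 3 Ag⁺(aq)
Q = P(NO)·[Ag⁺]^3 / ([NO₃⁻]·[H⁺]^4); log Q = 7.705.
E = E° − (0.0592/n) log Q = +0.18 − (0.0592/3)(7.705) = +0.028 V.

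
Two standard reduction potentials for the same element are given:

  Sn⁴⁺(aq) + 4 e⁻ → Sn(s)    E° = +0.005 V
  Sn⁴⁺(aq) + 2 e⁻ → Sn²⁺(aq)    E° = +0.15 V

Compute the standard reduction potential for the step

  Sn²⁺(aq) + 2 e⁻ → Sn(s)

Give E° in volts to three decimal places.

-0.140 V

Sequential free energies add, so n₃E°₃ = n₁E°₁ + n₂E°₂.
With n₃ = 4, and the known step contributing 2×(+0.15) V, the unknown satisfies 2·E° = 4×(+0.005) − 2×(+0.15) = -0.280.
E° = -0.280 / 2 = -0.140 V.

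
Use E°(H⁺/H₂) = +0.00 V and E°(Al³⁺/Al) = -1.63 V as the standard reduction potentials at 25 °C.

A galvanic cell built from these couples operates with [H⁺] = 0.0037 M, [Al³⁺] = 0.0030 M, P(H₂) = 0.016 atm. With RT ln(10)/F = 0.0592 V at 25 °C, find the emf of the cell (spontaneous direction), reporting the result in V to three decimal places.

+1.589 V

H⁺/H₂ is the cathode (higher E°), Al³⁺/Al the anode: E°cell = +0.00 − (-1.63) = +1.63 V, n = 6.
Overall: 6 H⁺(aq) + 2 Al(s) → 3 H₂(g) + 2 Al³⁺(aq)
Q = P(H₂)^3·[Al³⁺]^2 / ([H⁺]^6); log Q = 4.157.
E = E° − (0.0592/n) log Q = +1.63 − (0.0592/6)(4.157) = +1.589 V.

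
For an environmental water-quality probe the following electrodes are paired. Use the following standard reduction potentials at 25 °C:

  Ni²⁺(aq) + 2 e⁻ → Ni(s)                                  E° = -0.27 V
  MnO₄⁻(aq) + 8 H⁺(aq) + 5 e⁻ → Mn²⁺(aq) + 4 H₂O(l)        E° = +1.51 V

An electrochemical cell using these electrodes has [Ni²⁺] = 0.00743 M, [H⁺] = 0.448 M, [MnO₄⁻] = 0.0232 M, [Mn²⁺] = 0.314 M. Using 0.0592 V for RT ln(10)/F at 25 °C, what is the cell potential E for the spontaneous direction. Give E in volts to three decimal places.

+1.797 V

MnO₄⁻/Mn²⁺ is the cathode (higher E°), Ni²⁺/Ni the anode: E°cell = +1.51 − (-0.27) = +1.78 V, n = 10.
Overall: 2 MnO₄⁻(aq) + 16 H⁺(aq) + 5 Ni(s) → 2 Mn²⁺(aq) + 8 H₂O(l) + 5 Ni²⁺(aq)
Q = [Mn²⁺]^2·[Ni²⁺]^5 / ([MnO₄⁻]^2·[H⁺]^16); log Q = -2.803.
E = E° − (0.0592/n) log Q = +1.78 − (0.0592/10)(-2.803) = +1.797 V.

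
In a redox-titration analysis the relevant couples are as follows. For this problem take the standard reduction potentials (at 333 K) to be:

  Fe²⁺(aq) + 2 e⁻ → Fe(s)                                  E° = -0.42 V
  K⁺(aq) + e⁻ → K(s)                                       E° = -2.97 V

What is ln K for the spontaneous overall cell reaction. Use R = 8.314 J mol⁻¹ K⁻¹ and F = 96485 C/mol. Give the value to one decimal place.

177.7

Cathode: Fe²⁺/Fe; anode: K⁺/K. E°cell = (-0.42) − (-2.97) = +2.55 V, with n = 2.
ΔG° = −nFE° = −RT ln K, so ln K = nFE°/(RT) = (2)(96485)(+2.55) / ((8.314)(333)) = 177.736.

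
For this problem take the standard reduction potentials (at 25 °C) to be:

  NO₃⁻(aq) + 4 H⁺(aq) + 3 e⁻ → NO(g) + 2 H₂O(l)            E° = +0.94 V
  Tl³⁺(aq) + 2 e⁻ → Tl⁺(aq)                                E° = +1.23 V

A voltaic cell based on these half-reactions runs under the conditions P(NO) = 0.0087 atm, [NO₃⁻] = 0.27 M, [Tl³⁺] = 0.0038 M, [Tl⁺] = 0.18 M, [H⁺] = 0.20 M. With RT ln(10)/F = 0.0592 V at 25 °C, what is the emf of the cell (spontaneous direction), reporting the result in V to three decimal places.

Tl³⁺/Tl⁺ is the cathode (higher E°), NO₃⁻/NO the anode: E°cell = +1.23 − (+0.94) = +0.29 V, n = 6.
Overall: 3 Tl³⁺(aq) + 2 NO(g) + 4 H₂O(l) → 3 Tl⁺(aq) + 2 NO₃⁻(aq) + 8 H⁺(aq)
Q = [Tl⁺]^3·[NO₃⁻]^2·[H⁺]^8 / ([Tl³⁺]^3·P(NO)^2); log Q = 2.418.
E = E° − (0.0592/n) log Q = +0.29 − (0.0592/6)(2.418) = +0.266 V.

+0.266 V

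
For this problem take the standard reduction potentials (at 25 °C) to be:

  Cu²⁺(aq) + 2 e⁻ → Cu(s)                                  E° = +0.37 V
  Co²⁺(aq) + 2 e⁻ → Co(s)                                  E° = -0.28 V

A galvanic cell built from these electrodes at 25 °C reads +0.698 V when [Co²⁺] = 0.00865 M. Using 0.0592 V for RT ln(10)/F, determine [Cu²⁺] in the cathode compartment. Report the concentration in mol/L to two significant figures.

0.36 M

Cu²⁺/Cu is the cathode, Co²⁺/Co the anode: E°cell = +0.65 V, n = 2.
Overall reaction: Cu²⁺(aq) + Co(s) → Cu(s) + Co²⁺(aq); Q = [Co²⁺]^1/[Cu²⁺]^1.
From E = E° − (0.0592/n) log Q: log Q = (E° − E)·n/0.0592 = (+0.65 − (+0.698))·2/0.0592 = -1.6216.
So 1·log[Cu²⁺] = 1·log(0.00865) − log Q = -2.0630 − (-1.6216) = -0.4414; [Cu²⁺] = 10^(-0.4414) ≈ 0.36 M.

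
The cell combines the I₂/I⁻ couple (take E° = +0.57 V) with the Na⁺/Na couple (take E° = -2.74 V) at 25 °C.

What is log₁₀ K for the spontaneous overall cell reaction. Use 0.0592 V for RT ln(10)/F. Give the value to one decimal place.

111.8

Cathode: I₂/I⁻; anode: Na⁺/Na. E°cell = +3.31 V, n = 2.
log K = nE°cell / 0.0592 = (2)(+3.31) / 0.0592 = 111.8.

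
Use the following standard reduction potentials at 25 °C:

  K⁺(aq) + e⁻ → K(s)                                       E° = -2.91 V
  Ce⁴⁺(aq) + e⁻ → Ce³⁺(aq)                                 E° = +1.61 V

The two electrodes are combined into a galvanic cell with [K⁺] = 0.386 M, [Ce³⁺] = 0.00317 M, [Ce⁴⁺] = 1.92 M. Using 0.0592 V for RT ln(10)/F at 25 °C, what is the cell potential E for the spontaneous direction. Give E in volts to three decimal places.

Ce⁴⁺/Ce³⁺ is the cathode (higher E°), K⁺/K the anode: E°cell = +1.61 − (-2.91) = +4.52 V, n = 1.
Overall: Ce⁴⁺(aq) + K(s) → Ce³⁺(aq) + K⁺(aq)
Q = [Ce³⁺]·[K⁺] / ([Ce⁴⁺]); log Q = -3.196.
E = E° − (0.0592/n) log Q = +4.52 − (0.0592/1)(-3.196) = +4.709 V.

+4.709 V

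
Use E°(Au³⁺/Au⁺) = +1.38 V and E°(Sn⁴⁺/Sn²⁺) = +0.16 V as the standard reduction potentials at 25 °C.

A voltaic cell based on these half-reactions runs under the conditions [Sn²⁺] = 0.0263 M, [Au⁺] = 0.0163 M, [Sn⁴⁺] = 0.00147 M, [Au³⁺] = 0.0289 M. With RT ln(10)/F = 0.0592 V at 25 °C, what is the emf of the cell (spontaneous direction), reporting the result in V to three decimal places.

+1.264 V

Au³⁺/Au⁺ is the cathode (higher E°), Sn⁴⁺/Sn²⁺ the anode: E°cell = +1.38 − (+0.16) = +1.22 V, n = 2.
Overall: Au³⁺(aq) + Sn²⁺(aq) → Au⁺(aq) + Sn⁴⁺(aq)
Q = [Au⁺]·[Sn⁴⁺] / ([Au³⁺]·[Sn²⁺]); log Q = -1.501.
E = E° − (0.0592/n) log Q = +1.22 − (0.0592/2)(-1.501) = +1.264 V.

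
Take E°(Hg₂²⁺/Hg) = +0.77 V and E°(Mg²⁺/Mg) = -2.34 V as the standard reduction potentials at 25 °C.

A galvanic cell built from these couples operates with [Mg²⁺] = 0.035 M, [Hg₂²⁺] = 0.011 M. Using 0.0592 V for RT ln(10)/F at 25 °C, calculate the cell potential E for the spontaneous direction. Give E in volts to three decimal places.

Hg₂²⁺/Hg is the cathode (higher E°), Mg²⁺/Mg the anode: E°cell = +0.77 − (-2.34) = +3.11 V, n = 2.
Overall: Hg₂²⁺(aq) + Mg(s) → 2 Hg(l) + Mg²⁺(aq)
Q = [Mg²⁺] / ([Hg₂²⁺]); log Q = 0.503.
E = E° − (0.0592/n) log Q = +3.11 − (0.0592/2)(0.503) = +3.095 V.

+3.095 V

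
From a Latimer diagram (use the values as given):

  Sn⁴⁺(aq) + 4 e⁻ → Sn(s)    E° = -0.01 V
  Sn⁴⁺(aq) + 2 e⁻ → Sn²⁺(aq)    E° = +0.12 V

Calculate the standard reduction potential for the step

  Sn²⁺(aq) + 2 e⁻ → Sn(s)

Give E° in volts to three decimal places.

Sequential free energies add, so n₃E°₃ = n₁E°₁ + n₂E°₂.
With n₃ = 4, and the known step contributing 2×(+0.12) V, the unknown satisfies 2·E° = 4×(-0.01) − 2×(+0.12) = -0.280.
E° = -0.280 / 2 = -0.140 V.

-0.140 V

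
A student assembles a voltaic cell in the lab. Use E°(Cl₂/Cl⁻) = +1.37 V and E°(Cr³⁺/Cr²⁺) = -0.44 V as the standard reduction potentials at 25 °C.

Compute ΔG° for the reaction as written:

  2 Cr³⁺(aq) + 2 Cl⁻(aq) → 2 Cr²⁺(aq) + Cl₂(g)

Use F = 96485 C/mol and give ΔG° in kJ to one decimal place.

As written, Cr³⁺/Cr²⁺ is reduced (cathode) and Cl₂/Cl⁻ is oxidised (anode), so E°cell = (-0.44) − (+1.37) = -1.81 V.
Balancing electrons gives n = 2.
ΔG° = −nFE° = −(2)(96485)(-1.81) = 349,276 J = +349.3 kJ.

+349.3 kJ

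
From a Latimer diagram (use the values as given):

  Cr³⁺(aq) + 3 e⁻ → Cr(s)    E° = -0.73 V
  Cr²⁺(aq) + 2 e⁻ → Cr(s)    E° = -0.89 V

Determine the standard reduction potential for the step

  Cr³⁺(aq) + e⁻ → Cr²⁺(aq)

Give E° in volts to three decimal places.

Sequential free energies add, so n₃E°₃ = n₁E°₁ + n₂E°₂.
With n₃ = 3, and the known step contributing 2×(-0.89) V, the unknown satisfies 1·E° = 3×(-0.73) − 2×(-0.89) = -0.410.
E° = -0.410 / 1 = -0.410 V.

-0.410 V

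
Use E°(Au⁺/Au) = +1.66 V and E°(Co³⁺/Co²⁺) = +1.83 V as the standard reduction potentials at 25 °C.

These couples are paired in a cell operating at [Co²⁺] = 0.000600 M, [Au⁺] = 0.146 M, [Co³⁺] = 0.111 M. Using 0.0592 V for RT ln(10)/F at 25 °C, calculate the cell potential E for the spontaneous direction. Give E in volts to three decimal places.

+0.354 V

Co³⁺/Co²⁺ is the cathode (higher E°), Au⁺/Au the anode: E°cell = +1.83 − (+1.66) = +0.17 V, n = 1.
Overall: Co³⁺(aq) + Au(s) → Co²⁺(aq) + Au⁺(aq)
Q = [Co²⁺]·[Au⁺] / ([Co³⁺]); log Q = -3.103.
E = E° − (0.0592/n) log Q = +0.17 − (0.0592/1)(-3.103) = +0.354 V.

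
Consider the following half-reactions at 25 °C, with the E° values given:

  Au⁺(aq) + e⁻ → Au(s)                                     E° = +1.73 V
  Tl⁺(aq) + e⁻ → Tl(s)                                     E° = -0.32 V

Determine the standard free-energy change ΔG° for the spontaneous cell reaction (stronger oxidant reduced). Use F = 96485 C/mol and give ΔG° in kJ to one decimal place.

-197.8 kJ

Au⁺/Au (E° = +1.73 V) is the cathode; Tl⁺/Tl (E° = -0.32 V) is the anode, so E°cell = +2.05 V.
Balancing electrons gives n = 1 (lcm of 1 and 1).
ΔG° = −nFE° = −(1)(96485)(+2.05) = -197,794 J = -197.8 kJ.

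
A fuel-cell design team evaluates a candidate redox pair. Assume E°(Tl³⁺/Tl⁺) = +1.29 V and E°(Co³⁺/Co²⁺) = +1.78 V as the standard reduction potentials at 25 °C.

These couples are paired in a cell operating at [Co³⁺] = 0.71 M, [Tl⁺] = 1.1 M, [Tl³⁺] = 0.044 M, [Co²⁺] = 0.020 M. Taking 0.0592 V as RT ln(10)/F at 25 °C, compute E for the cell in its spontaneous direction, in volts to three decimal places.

Co³⁺/Co²⁺ is the cathode (higher E°), Tl³⁺/Tl⁺ the anode: E°cell = +1.78 − (+1.29) = +0.49 V, n = 2.
Overall: 2 Co³⁺(aq) + Tl⁺(aq) → 2 Co²⁺(aq) + Tl³⁺(aq)
Q = [Co²⁺]^2·[Tl³⁺] / ([Co³⁺]^2·[Tl⁺]); log Q = -4.498.
E = E° − (0.0592/n) log Q = +0.49 − (0.0592/2)(-4.498) = +0.623 V.

+0.623 V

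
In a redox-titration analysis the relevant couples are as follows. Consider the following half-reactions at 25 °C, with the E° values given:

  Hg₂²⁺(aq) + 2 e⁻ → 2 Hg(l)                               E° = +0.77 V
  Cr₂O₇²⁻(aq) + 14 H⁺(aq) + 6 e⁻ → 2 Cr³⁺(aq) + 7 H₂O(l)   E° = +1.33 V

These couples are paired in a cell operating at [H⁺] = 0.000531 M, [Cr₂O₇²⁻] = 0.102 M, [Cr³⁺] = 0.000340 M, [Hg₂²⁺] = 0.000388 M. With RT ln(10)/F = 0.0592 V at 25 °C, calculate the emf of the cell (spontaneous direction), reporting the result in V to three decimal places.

+0.267 V

Cr₂O₇²⁻/Cr³⁺ is the cathode (higher E°), Hg₂²⁺/Hg the anode: E°cell = +1.33 − (+0.77) = +0.56 V, n = 6.
Overall: Cr₂O₇²⁻(aq) + 14 H⁺(aq) + 6 Hg(l) → 2 Cr³⁺(aq) + 7 H₂O(l) + 3 Hg₂²⁺(aq)
Q = [Cr³⁺]^2·[Hg₂²⁺]^3 / ([Cr₂O₇²⁻]·[H⁺]^14); log Q = 29.670.
E = E° − (0.0592/n) log Q = +0.56 − (0.0592/6)(29.670) = +0.267 V.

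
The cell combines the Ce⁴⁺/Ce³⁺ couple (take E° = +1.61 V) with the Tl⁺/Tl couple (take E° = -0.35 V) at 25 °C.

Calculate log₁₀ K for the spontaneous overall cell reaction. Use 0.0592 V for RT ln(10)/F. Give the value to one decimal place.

33.1

Cathode: Ce⁴⁺/Ce³⁺; anode: Tl⁺/Tl. E°cell = +1.96 V, n = 1.
log K = nE°cell / 0.0592 = (1)(+1.96) / 0.0592 = 33.1.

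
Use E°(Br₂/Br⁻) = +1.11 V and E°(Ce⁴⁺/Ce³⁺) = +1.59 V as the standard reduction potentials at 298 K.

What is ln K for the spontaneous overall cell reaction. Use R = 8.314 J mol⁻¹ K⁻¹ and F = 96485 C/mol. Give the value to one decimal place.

Cathode: Ce⁴⁺/Ce³⁺; anode: Br₂/Br⁻. E°cell = (+1.59) − (+1.11) = +0.48 V, with n = 2.
ΔG° = −nFE° = −RT ln K, so ln K = nFE°/(RT) = (2)(96485)(+0.48) / ((8.314)(298)) = 37.386.

37.4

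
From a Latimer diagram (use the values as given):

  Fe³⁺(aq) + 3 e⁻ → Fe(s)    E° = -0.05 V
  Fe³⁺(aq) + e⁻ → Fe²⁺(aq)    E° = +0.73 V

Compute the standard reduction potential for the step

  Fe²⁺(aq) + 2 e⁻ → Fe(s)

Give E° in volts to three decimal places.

-0.440 V

Sequential free energies add, so n₃E°₃ = n₁E°₁ + n₂E°₂.
With n₃ = 3, and the known step contributing 1×(+0.73) V, the unknown satisfies 2·E° = 3×(-0.05) − 1×(+0.73) = -0.880.
E° = -0.880 / 2 = -0.440 V.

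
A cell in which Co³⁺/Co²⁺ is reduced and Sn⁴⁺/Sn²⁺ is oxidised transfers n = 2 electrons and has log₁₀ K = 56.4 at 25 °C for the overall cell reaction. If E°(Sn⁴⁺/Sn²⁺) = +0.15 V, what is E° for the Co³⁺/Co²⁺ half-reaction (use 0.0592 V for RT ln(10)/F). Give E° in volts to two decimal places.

E°cell = (0.0592/n)·log K = (0.0592/2)(56.4) = +1.669 V.
Since Co³⁺/Co²⁺ is the cathode and Sn⁴⁺/Sn²⁺ the anode, E°cell = E°(Co³⁺/Co²⁺) − E°(Sn⁴⁺/Sn²⁺).
So E°(Co³⁺/Co²⁺) = E°cell + E°(Sn⁴⁺/Sn²⁺) = +1.669 + (+0.15) = +1.82 V.

+1.82 V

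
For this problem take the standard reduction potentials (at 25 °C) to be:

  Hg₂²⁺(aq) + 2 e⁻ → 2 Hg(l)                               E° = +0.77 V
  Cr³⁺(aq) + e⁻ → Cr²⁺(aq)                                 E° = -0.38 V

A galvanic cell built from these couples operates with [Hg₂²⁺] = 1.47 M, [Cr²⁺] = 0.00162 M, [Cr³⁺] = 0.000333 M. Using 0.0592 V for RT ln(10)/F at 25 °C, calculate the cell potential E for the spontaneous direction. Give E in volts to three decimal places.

Hg₂²⁺/Hg is the cathode (higher E°), Cr³⁺/Cr²⁺ the anode: E°cell = +0.77 − (-0.38) = +1.15 V, n = 2.
Overall: Hg₂²⁺(aq) + 2 Cr²⁺(aq) → 2 Hg(l) + 2 Cr³⁺(aq)
Q = [Cr³⁺]^2 / ([Hg₂²⁺]·[Cr²⁺]^2); log Q = -1.541.
E = E° − (0.0592/n) log Q = +1.15 − (0.0592/2)(-1.541) = +1.196 V.

+1.196 V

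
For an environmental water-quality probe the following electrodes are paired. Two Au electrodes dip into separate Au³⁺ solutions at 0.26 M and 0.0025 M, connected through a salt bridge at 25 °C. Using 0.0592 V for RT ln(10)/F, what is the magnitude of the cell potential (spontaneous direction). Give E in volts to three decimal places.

+0.040 V

For a concentration cell E°cell = 0. The 0.26 M side is the cathode (reduction is favoured where [Au³⁺] is higher).
With n = 3, E = −(0.0592/3) log([Au³⁺]ₐₙ/[Au³⁺]꜀ₐₜ) = −(0.0592/3) log(0.0025/0.26) = −(0.0592/3)(-2.017) = +0.040 V.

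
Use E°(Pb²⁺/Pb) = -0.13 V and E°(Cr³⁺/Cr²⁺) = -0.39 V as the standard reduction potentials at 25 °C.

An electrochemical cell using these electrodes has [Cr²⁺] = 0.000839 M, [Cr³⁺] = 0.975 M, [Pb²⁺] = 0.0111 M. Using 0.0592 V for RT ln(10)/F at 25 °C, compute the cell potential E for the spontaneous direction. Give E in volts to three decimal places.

Pb²⁺/Pb is the cathode (higher E°), Cr³⁺/Cr²⁺ the anode: E°cell = -0.13 − (-0.39) = +0.26 V, n = 2.
Overall: Pb²⁺(aq) + 2 Cr²⁺(aq) → Pb(s) + 2 Cr³⁺(aq)
Q = [Cr³⁺]^2 / ([Pb²⁺]·[Cr²⁺]^2); log Q = 8.085.
E = E° − (0.0592/n) log Q = +0.26 − (0.0592/2)(8.085) = +0.021 V.

+0.021 V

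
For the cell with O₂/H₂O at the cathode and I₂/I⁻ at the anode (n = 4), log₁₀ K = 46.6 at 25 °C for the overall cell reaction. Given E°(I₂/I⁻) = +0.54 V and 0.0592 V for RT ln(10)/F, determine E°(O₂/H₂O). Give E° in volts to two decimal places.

+1.23 V

E°cell = (0.0592/n)·log K = (0.0592/4)(46.6) = +0.690 V.
Since O₂/H₂O is the cathode and I₂/I⁻ the anode, E°cell = E°(O₂/H₂O) − E°(I₂/I⁻).
So E°(O₂/H₂O) = E°cell + E°(I₂/I⁻) = +0.690 + (+0.54) = +1.23 V.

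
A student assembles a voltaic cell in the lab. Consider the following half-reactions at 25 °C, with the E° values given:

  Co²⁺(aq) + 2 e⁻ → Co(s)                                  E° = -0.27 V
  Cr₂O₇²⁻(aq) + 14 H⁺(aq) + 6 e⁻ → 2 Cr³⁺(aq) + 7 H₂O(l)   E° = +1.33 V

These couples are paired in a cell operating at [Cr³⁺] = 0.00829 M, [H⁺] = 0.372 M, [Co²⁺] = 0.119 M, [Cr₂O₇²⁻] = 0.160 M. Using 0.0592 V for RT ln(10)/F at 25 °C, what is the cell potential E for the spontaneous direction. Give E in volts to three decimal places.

Cr₂O₇²⁻/Cr³⁺ is the cathode (higher E°), Co²⁺/Co the anode: E°cell = +1.33 − (-0.27) = +1.60 V, n = 6.
Overall: Cr₂O₇²⁻(aq) + 14 H⁺(aq) + 3 Co(s) → 2 Cr³⁺(aq) + 7 H₂O(l) + 3 Co²⁺(aq)
Q = [Cr³⁺]^2·[Co²⁺]^3 / ([Cr₂O₇²⁻]·[H⁺]^14); log Q = -0.128.
E = E° − (0.0592/n) log Q = +1.60 − (0.0592/6)(-0.128) = +1.601 V.

+1.601 V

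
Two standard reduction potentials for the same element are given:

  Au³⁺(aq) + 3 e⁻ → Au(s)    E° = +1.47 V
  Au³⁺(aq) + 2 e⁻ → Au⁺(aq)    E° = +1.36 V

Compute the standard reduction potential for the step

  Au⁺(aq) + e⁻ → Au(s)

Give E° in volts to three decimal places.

Sequential free energies add, so n₃E°₃ = n₁E°₁ + n₂E°₂.
With n₃ = 3, and the known step contributing 2×(+1.36) V, the unknown satisfies 1·E° = 3×(+1.47) − 2×(+1.36) = +1.690.
E° = +1.690 / 1 = +1.690 V.

+1.690 V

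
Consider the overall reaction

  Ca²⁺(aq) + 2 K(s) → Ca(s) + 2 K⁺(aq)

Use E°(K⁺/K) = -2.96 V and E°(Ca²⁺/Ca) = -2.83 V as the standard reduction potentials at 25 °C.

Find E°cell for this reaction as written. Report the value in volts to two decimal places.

The Ca²⁺/Ca couple has the higher reduction potential, so it is the cathode; K⁺/K is oxidised at the anode.
E°cell = E°(cathode) − E°(anode) = (-2.83) − (-2.96) = +0.13 V.

+0.13 V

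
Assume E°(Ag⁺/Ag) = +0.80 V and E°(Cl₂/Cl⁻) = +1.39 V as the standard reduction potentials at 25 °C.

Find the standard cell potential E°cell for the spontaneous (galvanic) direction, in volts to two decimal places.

+0.59 V

The Cl₂/Cl⁻ couple has the higher reduction potential, so it is the cathode; Ag⁺/Ag is oxidised at the anode.
E°cell = E°(cathode) − E°(anode) = (+1.39) − (+0.80) = +0.59 V.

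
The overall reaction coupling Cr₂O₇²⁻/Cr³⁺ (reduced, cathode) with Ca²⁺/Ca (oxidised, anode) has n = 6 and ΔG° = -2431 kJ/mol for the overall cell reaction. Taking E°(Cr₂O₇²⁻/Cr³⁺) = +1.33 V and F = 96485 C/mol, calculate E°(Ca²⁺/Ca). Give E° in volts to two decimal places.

E°cell = −ΔG°/(nF) = −(-2431×10³)/((6)(96485)) = +4.199 V.
Since Cr₂O₇²⁻/Cr³⁺ is the cathode and Ca²⁺/Ca the anode, E°cell = E°(Cr₂O₇²⁻/Cr³⁺) − E°(Ca²⁺/Ca).
So E°(Ca²⁺/Ca) = E°(Cr₂O₇²⁻/Cr³⁺) − E°cell = (+1.33) − (+4.199) = -2.87 V.

-2.87 V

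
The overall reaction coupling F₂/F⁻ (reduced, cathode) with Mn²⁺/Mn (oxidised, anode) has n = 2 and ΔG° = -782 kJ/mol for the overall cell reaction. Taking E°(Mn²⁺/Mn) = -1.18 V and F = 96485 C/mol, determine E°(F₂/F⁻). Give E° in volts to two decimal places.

E°cell = −ΔG°/(nF) = −(-782×10³)/((2)(96485)) = +4.052 V.
Since F₂/F⁻ is the cathode and Mn²⁺/Mn the anode, E°cell = E°(F₂/F⁻) − E°(Mn²⁺/Mn).
So E°(F₂/F⁻) = E°cell + E°(Mn²⁺/Mn) = +4.052 + (-1.18) = +2.87 V.

+2.87 V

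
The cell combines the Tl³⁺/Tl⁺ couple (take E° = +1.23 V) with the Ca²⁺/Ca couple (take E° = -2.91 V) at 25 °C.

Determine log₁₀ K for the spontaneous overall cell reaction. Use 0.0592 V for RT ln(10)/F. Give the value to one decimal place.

139.9

Cathode: Tl³⁺/Tl⁺; anode: Ca²⁺/Ca. E°cell = +4.14 V, n = 2.
log K = nE°cell / 0.0592 = (2)(+4.14) / 0.0592 = 139.9.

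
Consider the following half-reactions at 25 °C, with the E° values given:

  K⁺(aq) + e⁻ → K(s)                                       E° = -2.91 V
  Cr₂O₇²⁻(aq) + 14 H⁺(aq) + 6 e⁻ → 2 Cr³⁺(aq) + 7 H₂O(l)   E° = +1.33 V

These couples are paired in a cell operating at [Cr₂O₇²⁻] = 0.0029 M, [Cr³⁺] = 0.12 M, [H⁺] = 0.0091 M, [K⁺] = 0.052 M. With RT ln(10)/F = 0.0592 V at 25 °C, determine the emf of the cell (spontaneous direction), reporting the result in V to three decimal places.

Cr₂O₇²⁻/Cr³⁺ is the cathode (higher E°), K⁺/K the anode: E°cell = +1.33 − (-2.91) = +4.24 V, n = 6.
Overall: Cr₂O₇²⁻(aq) + 14 H⁺(aq) + 6 K(s) → 2 Cr³⁺(aq) + 7 H₂O(l) + 6 K⁺(aq)
Q = [Cr³⁺]^2·[K⁺]^6 / ([Cr₂O₇²⁻]·[H⁺]^14); log Q = 21.565.
E = E° − (0.0592/n) log Q = +4.24 − (0.0592/6)(21.565) = +4.027 V.

+4.027 V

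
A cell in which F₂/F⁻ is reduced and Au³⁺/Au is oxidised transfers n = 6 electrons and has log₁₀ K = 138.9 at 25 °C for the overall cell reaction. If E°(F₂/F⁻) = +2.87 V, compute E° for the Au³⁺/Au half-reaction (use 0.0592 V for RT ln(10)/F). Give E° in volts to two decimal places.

+1.50 V

E°cell = (0.0592/n)·log K = (0.0592/6)(138.9) = +1.370 V.
Since F₂/F⁻ is the cathode and Au³⁺/Au the anode, E°cell = E°(F₂/F⁻) − E°(Au³⁺/Au).
So E°(Au³⁺/Au) = E°(F₂/F⁻) − E°cell = (+2.87) − (+1.370) = +1.50 V.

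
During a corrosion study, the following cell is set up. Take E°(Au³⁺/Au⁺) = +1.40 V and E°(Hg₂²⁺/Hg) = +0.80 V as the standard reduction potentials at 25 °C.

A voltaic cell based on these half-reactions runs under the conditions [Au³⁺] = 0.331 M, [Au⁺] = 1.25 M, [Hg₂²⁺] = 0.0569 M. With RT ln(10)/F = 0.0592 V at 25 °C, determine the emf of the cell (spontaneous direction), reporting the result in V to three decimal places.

Au³⁺/Au⁺ is the cathode (higher E°), Hg₂²⁺/Hg the anode: E°cell = +1.40 − (+0.80) = +0.60 V, n = 2.
Overall: Au³⁺(aq) + 2 Hg(l) → Au⁺(aq) + Hg₂²⁺(aq)
Q = [Au⁺]·[Hg₂²⁺] / ([Au³⁺]); log Q = -0.668.
E = E° − (0.0592/n) log Q = +0.60 − (0.0592/2)(-0.668) = +0.620 V.

+0.620 V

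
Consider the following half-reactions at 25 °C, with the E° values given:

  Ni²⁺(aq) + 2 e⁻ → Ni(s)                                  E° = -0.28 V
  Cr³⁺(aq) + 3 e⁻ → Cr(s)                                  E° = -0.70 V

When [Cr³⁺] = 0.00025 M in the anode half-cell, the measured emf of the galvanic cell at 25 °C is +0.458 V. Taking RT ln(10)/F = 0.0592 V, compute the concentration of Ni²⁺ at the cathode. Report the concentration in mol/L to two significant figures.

Ni²⁺/Ni is the cathode, Cr³⁺/Cr the anode: E°cell = +0.42 V, n = 6.
Overall reaction: 3 Ni²⁺(aq) + 2 Cr(s) → 3 Ni(s) + 2 Cr³⁺(aq); Q = [Cr³⁺]^2/[Ni²⁺]^3.
From E = E° − (0.0592/n) log Q: log Q = (E° − E)·n/0.0592 = (+0.42 − (+0.458))·6/0.0592 = -3.8514.
So 3·log[Ni²⁺] = 2·log(0.00025) − log Q = -7.2041 − (-3.8514) = -3.3527; log[Ni²⁺] = -3.3527 / 3 = -1.1176; [Ni²⁺] = 10^(-1.1176) ≈ 0.076 M.

0.076 M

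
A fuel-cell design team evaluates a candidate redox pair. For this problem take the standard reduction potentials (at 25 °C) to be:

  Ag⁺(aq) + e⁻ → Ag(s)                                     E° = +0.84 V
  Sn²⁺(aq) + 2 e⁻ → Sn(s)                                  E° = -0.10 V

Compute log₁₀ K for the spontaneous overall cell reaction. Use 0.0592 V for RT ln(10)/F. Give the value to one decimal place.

31.8

Cathode: Ag⁺/Ag; anode: Sn²⁺/Sn. E°cell = +0.94 V, n = 2.
log K = nE°cell / 0.0592 = (2)(+0.94) / 0.0592 = 31.8.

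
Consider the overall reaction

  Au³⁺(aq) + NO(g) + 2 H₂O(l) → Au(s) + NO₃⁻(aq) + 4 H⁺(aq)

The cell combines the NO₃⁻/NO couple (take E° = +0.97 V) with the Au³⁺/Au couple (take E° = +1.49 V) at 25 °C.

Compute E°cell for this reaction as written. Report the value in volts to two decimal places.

+0.52 V

The Au³⁺/Au couple has the higher reduction potential, so it is the cathode; NO₃⁻/NO is oxidised at the anode.
E°cell = E°(cathode) − E°(anode) = (+1.49) − (+0.97) = +0.52 V.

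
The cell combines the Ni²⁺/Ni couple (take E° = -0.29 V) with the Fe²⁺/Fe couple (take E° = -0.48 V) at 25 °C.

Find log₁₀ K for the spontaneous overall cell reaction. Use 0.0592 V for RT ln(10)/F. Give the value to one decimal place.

6.4

Cathode: Ni²⁺/Ni; anode: Fe²⁺/Fe. E°cell = +0.19 V, n = 2.
log K = nE°cell / 0.0592 = (2)(+0.19) / 0.0592 = 6.4.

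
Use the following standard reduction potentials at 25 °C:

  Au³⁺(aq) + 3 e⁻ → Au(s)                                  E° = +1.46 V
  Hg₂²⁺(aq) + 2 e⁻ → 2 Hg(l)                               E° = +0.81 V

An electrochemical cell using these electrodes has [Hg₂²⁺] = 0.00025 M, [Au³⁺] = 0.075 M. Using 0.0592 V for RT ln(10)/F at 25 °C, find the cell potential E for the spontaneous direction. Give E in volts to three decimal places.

Au³⁺/Au is the cathode (higher E°), Hg₂²⁺/Hg the anode: E°cell = +1.46 − (+0.81) = +0.65 V, n = 6.
Overall: 2 Au³⁺(aq) + 6 Hg(l) → 2 Au(s) + 3 Hg₂²⁺(aq)
Q = [Hg₂²⁺]^3 / ([Au³⁺]^2); log Q = -8.556.
E = E° − (0.0592/n) log Q = +0.65 − (0.0592/6)(-8.556) = +0.734 V.

+0.734 V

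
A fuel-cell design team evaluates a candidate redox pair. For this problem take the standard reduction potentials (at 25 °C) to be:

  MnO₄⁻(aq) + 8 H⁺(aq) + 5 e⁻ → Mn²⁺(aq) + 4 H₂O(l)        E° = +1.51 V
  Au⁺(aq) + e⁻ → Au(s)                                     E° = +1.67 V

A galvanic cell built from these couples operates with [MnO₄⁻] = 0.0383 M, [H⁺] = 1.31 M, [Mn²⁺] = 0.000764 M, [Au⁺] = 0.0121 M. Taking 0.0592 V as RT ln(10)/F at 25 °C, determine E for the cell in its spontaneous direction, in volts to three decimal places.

Au⁺/Au is the cathode (higher E°), MnO₄⁻/Mn²⁺ the anode: E°cell = +1.67 − (+1.51) = +0.16 V, n = 5.
Overall: 5 Au⁺(aq) + Mn²⁺(aq) + 4 H₂O(l) → 5 Au(s) + MnO₄⁻(aq) + 8 H⁺(aq)
Q = [MnO₄⁻]·[H⁺]^8 / ([Au⁺]^5·[Mn²⁺]); log Q = 12.224.
E = E° − (0.0592/n) log Q = +0.16 − (0.0592/5)(12.224) = +0.015 V.

+0.015 V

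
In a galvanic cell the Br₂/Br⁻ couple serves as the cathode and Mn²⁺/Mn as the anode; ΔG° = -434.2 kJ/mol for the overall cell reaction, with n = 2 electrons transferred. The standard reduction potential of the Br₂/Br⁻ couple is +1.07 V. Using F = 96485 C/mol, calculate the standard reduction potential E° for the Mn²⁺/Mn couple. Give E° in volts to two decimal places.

E°cell = −ΔG°/(nF) = −(-434.2×10³)/((2)(96485)) = +2.250 V.
Since Br₂/Br⁻ is the cathode and Mn²⁺/Mn the anode, E°cell = E°(Br₂/Br⁻) − E°(Mn²⁺/Mn).
So E°(Mn²⁺/Mn) = E°(Br₂/Br⁻) − E°cell = (+1.07) − (+2.250) = -1.18 V.

-1.18 V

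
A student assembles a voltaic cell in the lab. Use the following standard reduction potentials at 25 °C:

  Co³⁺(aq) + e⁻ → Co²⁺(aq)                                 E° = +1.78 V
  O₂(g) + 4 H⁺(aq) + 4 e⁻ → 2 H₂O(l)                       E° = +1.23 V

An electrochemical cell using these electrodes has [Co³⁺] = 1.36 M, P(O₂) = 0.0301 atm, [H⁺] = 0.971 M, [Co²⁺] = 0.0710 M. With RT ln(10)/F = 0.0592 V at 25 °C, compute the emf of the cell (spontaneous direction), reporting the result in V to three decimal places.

+0.649 V

Co³⁺/Co²⁺ is the cathode (higher E°), O₂/H₂O the anode: E°cell = +1.78 − (+1.23) = +0.55 V, n = 4.
Overall: 4 Co³⁺(aq) + 2 H₂O(l) → 4 Co²⁺(aq) + O₂(g) + 4 H⁺(aq)
Q = [Co²⁺]^4·P(O₂)·[H⁺]^4 / ([Co³⁺]^4); log Q = -6.702.
E = E° − (0.0592/n) log Q = +0.55 − (0.0592/4)(-6.702) = +0.649 V.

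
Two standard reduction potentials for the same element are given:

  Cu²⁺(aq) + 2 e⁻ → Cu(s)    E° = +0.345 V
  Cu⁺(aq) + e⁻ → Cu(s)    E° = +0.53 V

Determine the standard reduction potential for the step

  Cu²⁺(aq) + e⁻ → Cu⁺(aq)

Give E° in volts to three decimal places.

Sequential free energies add, so n₃E°₃ = n₁E°₁ + n₂E°₂.
With n₃ = 2, and the known step contributing 1×(+0.53) V, the unknown satisfies 1·E° = 2×(+0.345) − 1×(+0.53) = +0.160.
E° = +0.160 / 1 = +0.160 V.

+0.160 V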